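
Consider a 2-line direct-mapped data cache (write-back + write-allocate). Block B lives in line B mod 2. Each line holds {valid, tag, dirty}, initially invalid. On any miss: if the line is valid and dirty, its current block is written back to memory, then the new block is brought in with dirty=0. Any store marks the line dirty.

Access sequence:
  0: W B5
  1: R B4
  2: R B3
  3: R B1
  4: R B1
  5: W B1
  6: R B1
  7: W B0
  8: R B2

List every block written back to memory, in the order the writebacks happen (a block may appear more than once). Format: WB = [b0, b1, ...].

WB = [5, 0]

0: W B5 -> L1 miss  d=D]
1: R B4 -> L0 miss  d=-]
2: R B3 -> L1 miss wb->B5  d=-]
3: R B1 -> L1 miss  d=-]
4: R B1 -> L1 hit  d=-]
5: W B1 -> L1 hit  d=D]
6: R B1 -> L1 hit  d=D]
7: W B0 -> L0 miss  d=D]
8: R B2 -> L0 miss wb->B0  d=-]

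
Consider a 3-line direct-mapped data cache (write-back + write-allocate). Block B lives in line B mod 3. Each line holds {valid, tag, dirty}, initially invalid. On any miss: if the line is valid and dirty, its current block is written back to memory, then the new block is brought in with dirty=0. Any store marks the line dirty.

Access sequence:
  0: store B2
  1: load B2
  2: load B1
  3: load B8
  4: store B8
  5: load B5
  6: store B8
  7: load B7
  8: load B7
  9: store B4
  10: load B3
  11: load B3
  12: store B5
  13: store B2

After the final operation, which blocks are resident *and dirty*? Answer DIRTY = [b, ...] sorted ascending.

0: W B2 -> L2 miss  d=D]
1: R B2 -> L2 hit  d=D]
2: R B1 -> L1 miss  d=-]
3: R B8 -> L2 miss wb->B2  d=-]
4: W B8 -> L2 hit  d=D]
5: R B5 -> L2 miss wb->B8  d=-]
6: W B8 -> L2 miss  d=D]
7: R B7 -> L1 miss  d=-]
8: R B7 -> L1 hit  d=-]
9: W B4 -> L1 miss  d=D]
10: R B3 -> L0 miss  d=-]
11: R B3 -> L0 hit  d=-]
12: W B5 -> L2 miss wb->B8  d=D]
13: W B2 -> L2 miss wb->B5  d=D]

DIRTY = [2, 4]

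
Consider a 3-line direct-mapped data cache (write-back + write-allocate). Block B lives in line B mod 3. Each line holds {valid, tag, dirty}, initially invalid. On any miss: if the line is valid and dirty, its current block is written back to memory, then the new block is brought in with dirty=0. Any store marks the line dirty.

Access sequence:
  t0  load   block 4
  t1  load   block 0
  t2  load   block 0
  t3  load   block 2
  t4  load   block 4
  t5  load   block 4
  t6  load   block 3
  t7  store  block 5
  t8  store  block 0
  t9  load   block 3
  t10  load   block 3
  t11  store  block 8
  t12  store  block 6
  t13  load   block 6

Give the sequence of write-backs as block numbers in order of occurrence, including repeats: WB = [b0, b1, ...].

0: R B4 → L1 miss [-]
1: R B0 → L0 miss [-]
2: R B0 → L0 hit [-]
3: R B2 → L2 miss [-]
4: R B4 → L1 hit [-]
5: R B4 → L1 hit [-]
6: R B3 → L0 miss [-]
7: W B5 → L2 miss [D]
8: W B0 → L0 miss [D]
9: R B3 → L0 miss wb→B0 [-]
10: R B3 → L0 hit [-]
11: W B8 → L2 miss wb→B5 [D]
12: W B6 → L0 miss [D]
13: R B6 → L0 hit [D]

WB = [0, 5]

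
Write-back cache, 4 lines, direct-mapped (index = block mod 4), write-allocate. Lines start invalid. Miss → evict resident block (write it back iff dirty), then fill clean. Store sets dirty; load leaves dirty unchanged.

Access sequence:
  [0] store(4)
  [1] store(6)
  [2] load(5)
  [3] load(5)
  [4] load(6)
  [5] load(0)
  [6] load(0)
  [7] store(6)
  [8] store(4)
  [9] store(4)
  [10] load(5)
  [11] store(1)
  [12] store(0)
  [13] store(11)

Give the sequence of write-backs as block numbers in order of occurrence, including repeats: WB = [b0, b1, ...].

0: W B4 -> L0 miss  d=D]
1: W B6 -> L2 miss  d=D]
2: R B5 -> L1 miss  d=-]
3: R B5 -> L1 hit  d=-]
4: R B6 -> L2 hit  d=D]
5: R B0 -> L0 miss wb->B4  d=-]
6: R B0 -> L0 hit  d=-]
7: W B6 -> L2 hit  d=D]
8: W B4 -> L0 miss  d=D]
9: W B4 -> L0 hit  d=D]
10: R B5 -> L1 hit  d=-]
11: W B1 -> L1 miss  d=D]
12: W B0 -> L0 miss wb->B4  d=D]
13: W B11 -> L3 miss  d=D]

WB = [4, 4]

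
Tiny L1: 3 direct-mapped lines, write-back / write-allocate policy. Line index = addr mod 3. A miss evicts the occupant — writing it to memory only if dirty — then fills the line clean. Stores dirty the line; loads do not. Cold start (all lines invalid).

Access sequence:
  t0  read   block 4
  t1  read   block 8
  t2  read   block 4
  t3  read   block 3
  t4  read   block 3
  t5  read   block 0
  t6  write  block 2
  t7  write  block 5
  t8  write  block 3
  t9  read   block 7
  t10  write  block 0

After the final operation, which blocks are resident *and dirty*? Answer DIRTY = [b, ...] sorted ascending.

DIRTY = [0, 5]

0: R B4 -> L1 miss  d=-]
1: R B8 -> L2 miss  d=-]
2: R B4 -> L1 hit  d=-]
3: R B3 -> L0 miss  d=-]
4: R B3 -> L0 hit  d=-]
5: R B0 -> L0 miss  d=-]
6: W B2 -> L2 miss  d=D]
7: W B5 -> L2 miss wb->B2  d=D]
8: W B3 -> L0 miss  d=D]
9: R B7 -> L1 miss  d=-]
10: W B0 -> L0 miss wb->B3  d=D]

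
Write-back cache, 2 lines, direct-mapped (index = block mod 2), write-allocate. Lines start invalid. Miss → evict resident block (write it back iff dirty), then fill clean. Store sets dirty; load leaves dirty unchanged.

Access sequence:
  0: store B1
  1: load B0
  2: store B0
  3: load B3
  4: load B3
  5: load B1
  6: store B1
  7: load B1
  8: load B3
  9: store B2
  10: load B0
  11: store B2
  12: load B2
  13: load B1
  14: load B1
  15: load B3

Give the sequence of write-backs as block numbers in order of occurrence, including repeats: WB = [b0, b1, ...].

  0 | W B1 → L1 miss [D]
  1 | R B0 → L0 miss [-]
  2 | W B0 → L0 hit [D]
  3 | R B3 → L1 miss wb→B1 [-]
  4 | R B3 → L1 hit [-]
  5 | R B1 → L1 miss [-]
  6 | W B1 → L1 hit [D]
  7 | R B1 → L1 hit [D]
  8 | R B3 → L1 miss wb→B1 [-]
  9 | W B2 → L0 miss wb→B0 [D]
  10 | R B0 → L0 miss wb→B2 [-]
  11 | W B2 → L0 miss [D]
  12 | R B2 → L0 hit [D]
  13 | R B1 → L1 miss [-]
  14 | R B1 → L1 hit [-]
  15 | R B3 → L1 miss [-]

WB = [1, 1, 0, 2]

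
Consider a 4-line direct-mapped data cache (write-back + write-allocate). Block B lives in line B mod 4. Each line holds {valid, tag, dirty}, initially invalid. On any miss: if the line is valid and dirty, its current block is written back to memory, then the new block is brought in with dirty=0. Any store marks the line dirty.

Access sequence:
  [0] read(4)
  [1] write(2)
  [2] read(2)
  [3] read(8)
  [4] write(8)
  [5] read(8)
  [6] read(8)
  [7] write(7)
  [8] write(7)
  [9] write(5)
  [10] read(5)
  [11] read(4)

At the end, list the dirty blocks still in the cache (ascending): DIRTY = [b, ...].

0: R B4 → L0 miss [-]
1: W B2 → L2 miss [D]
2: R B2 → L2 hit [D]
3: R B8 → L0 miss [-]
4: W B8 → L0 hit [D]
5: R B8 → L0 hit [D]
6: R B8 → L0 hit [D]
7: W B7 → L3 miss [D]
8: W B7 → L3 hit [D]
9: W B5 → L1 miss [D]
10: R B5 → L1 hit [D]
11: R B4 → L0 miss wb→B8 [-]

DIRTY = [2, 5, 7]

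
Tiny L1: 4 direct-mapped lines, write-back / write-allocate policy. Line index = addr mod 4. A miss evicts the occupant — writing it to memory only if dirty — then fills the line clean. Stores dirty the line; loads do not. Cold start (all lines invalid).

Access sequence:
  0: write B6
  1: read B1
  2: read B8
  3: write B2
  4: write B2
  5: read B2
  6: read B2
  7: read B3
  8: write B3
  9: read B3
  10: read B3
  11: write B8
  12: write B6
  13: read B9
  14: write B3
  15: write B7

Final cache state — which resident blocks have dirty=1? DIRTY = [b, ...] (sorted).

DIRTY = [6, 7, 8]

  0 | W B6 → L2 miss [D]
  1 | R B1 → L1 miss [-]
  2 | R B8 → L0 miss [-]
  3 | W B2 → L2 miss wb→B6 [D]
  4 | W B2 → L2 hit [D]
  5 | R B2 → L2 hit [D]
  6 | R B2 → L2 hit [D]
  7 | R B3 → L3 miss [-]
  8 | W B3 → L3 hit [D]
  9 | R B3 → L3 hit [D]
  10 | R B3 → L3 hit [D]
  11 | W B8 → L0 hit [D]
  12 | W B6 → L2 miss wb→B2 [D]
  13 | R B9 → L1 miss [-]
  14 | W B3 → L3 hit [D]
  15 | W B7 → L3 miss wb→B3 [D]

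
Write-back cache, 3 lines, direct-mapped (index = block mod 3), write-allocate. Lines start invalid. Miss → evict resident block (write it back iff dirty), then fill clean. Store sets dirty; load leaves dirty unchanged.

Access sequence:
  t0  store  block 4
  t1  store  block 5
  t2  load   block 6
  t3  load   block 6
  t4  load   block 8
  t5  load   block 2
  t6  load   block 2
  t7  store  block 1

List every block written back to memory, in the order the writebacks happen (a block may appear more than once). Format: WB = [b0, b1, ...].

  0 | W B4 → L1 miss [D]
  1 | W B5 → L2 miss [D]
  2 | R B6 → L0 miss [-]
  3 | R B6 → L0 hit [-]
  4 | R B8 → L2 miss wb→B5 [-]
  5 | R B2 → L2 miss [-]
  6 | R B2 → L2 hit [-]
  7 | W B1 → L1 miss wb→B4 [D]

WB = [5, 4]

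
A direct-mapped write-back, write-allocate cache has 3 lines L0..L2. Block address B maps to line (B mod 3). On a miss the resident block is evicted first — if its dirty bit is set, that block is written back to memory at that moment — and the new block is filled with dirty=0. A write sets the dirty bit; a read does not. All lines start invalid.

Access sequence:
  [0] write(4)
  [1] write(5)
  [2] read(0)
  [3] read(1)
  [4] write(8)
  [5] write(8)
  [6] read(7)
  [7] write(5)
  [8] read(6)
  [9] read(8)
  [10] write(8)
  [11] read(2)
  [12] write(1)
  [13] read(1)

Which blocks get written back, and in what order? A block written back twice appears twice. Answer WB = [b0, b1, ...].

WB = [4, 5, 8, 5, 8]

0: W B4 -> L1 miss  d=D]
1: W B5 -> L2 miss  d=D]
2: R B0 -> L0 miss  d=-]
3: R B1 -> L1 miss wb->B4  d=-]
4: W B8 -> L2 miss wb->B5  d=D]
5: W B8 -> L2 hit  d=D]
6: R B7 -> L1 miss  d=-]
7: W B5 -> L2 miss wb->B8  d=D]
8: R B6 -> L0 miss  d=-]
9: R B8 -> L2 miss wb->B5  d=-]
10: W B8 -> L2 hit  d=D]
11: R B2 -> L2 miss wb->B8  d=-]
12: W B1 -> L1 miss  d=D]
13: R B1 -> L1 hit  d=D]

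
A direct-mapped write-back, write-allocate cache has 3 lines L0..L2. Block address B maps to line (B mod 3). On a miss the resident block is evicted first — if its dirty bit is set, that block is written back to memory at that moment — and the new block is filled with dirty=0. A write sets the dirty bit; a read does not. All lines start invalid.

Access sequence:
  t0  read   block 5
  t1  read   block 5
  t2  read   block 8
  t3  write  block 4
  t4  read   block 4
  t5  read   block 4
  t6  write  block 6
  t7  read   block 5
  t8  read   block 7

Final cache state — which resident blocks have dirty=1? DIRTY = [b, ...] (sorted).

0: R B5 -> L2 miss  d=-]
1: R B5 -> L2 hit  d=-]
2: R B8 -> L2 miss  d=-]
3: W B4 -> L1 miss  d=D]
4: R B4 -> L1 hit  d=D]
5: R B4 -> L1 hit  d=D]
6: W B6 -> L0 miss  d=D]
7: R B5 -> L2 miss  d=-]
8: R B7 -> L1 miss wb->B4  d=-]

DIRTY = [6]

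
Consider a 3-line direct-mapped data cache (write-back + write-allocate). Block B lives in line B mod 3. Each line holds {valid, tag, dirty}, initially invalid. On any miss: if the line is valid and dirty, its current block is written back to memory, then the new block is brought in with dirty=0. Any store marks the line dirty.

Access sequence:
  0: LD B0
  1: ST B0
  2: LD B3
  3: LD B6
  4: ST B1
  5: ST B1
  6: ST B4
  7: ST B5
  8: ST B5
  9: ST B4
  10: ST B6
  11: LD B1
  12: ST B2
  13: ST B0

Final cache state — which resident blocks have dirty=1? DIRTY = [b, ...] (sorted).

  0 | R B0 → L0 miss [-]
  1 | W B0 → L0 hit [D]
  2 | R B3 → L0 miss wb→B0 [-]
  3 | R B6 → L0 miss [-]
  4 | W B1 → L1 miss [D]
  5 | W B1 → L1 hit [D]
  6 | W B4 → L1 miss wb→B1 [D]
  7 | W B5 → L2 miss [D]
  8 | W B5 → L2 hit [D]
  9 | W B4 → L1 hit [D]
  10 | W B6 → L0 hit [D]
  11 | R B1 → L1 miss wb→B4 [-]
  12 | W B2 → L2 miss wb→B5 [D]
  13 | W B0 → L0 miss wb→B6 [D]

DIRTY = [0, 2]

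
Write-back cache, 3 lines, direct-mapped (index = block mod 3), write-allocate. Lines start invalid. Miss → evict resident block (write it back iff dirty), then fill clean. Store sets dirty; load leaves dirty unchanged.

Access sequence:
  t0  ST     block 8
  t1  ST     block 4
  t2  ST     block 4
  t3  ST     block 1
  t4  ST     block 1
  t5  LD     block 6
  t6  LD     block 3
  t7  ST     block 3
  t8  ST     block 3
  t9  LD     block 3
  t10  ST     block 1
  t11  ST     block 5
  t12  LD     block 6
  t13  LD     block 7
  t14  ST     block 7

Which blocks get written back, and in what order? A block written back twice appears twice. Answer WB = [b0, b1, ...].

  0 | W B8 → L2 miss [D]
  1 | W B4 → L1 miss [D]
  2 | W B4 → L1 hit [D]
  3 | W B1 → L1 miss wb→B4 [D]
  4 | W B1 → L1 hit [D]
  5 | R B6 → L0 miss [-]
  6 | R B3 → L0 miss [-]
  7 | W B3 → L0 hit [D]
  8 | W B3 → L0 hit [D]
  9 | R B3 → L0 hit [D]
  10 | W B1 → L1 hit [D]
  11 | W B5 → L2 miss wb→B8 [D]
  12 | R B6 → L0 miss wb→B3 [-]
  13 | R B7 → L1 miss wb→B1 [-]
  14 | W B7 → L1 hit [D]

WB = [4, 8, 3, 1]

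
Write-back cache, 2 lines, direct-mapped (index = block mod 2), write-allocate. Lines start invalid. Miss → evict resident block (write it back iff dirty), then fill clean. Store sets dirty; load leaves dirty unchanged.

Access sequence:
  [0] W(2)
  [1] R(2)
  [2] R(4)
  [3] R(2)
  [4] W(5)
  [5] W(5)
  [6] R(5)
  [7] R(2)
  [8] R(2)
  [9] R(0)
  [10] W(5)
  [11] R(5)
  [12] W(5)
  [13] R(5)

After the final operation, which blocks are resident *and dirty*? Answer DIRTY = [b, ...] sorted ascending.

0: W B2 -> L0 miss  d=D]
1: R B2 -> L0 hit  d=D]
2: R B4 -> L0 miss wb->B2  d=-]
3: R B2 -> L0 miss  d=-]
4: W B5 -> L1 miss  d=D]
5: W B5 -> L1 hit  d=D]
6: R B5 -> L1 hit  d=D]
7: R B2 -> L0 hit  d=-]
8: R B2 -> L0 hit  d=-]
9: R B0 -> L0 miss  d=-]
10: W B5 -> L1 hit  d=D]
11: R B5 -> L1 hit  d=D]
12: W B5 -> L1 hit  d=D]
13: R B5 -> L1 hit  d=D]

DIRTY = [5]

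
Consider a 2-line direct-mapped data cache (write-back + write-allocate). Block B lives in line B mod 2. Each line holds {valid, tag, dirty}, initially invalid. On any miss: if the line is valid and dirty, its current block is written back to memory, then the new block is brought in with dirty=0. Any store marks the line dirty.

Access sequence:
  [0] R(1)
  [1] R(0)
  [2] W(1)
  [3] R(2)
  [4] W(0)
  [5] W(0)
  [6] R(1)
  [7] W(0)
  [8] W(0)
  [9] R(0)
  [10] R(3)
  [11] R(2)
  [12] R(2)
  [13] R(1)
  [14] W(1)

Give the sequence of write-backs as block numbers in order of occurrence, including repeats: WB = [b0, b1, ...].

WB = [1, 0]

0: R B1 → L1 miss [-]
1: R B0 → L0 miss [-]
2: W B1 → L1 hit [D]
3: R B2 → L0 miss [-]
4: W B0 → L0 miss [D]
5: W B0 → L0 hit [D]
6: R B1 → L1 hit [D]
7: W B0 → L0 hit [D]
8: W B0 → L0 hit [D]
9: R B0 → L0 hit [D]
10: R B3 → L1 miss wb→B1 [-]
11: R B2 → L0 miss wb→B0 [-]
12: R B2 → L0 hit [-]
13: R B1 → L1 miss [-]
14: W B1 → L1 hit [D]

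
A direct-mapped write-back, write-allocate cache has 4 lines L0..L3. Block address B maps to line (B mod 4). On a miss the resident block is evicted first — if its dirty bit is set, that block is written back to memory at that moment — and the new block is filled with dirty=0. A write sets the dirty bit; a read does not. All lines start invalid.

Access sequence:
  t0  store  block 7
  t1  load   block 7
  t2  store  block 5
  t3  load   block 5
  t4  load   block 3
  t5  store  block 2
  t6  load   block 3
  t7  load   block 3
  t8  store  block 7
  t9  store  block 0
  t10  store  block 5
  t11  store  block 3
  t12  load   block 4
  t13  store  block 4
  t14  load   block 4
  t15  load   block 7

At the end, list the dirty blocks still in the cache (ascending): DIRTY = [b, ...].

0: W B7 → L3 miss [D]
1: R B7 → L3 hit [D]
2: W B5 → L1 miss [D]
3: R B5 → L1 hit [D]
4: R B3 → L3 miss wb→B7 [-]
5: W B2 → L2 miss [D]
6: R B3 → L3 hit [-]
7: R B3 → L3 hit [-]
8: W B7 → L3 miss [D]
9: W B0 → L0 miss [D]
10: W B5 → L1 hit [D]
11: W B3 → L3 miss wb→B7 [D]
12: R B4 → L0 miss wb→B0 [-]
13: W B4 → L0 hit [D]
14: R B4 → L0 hit [D]
15: R B7 → L3 miss wb→B3 [-]

DIRTY = [2, 4, 5]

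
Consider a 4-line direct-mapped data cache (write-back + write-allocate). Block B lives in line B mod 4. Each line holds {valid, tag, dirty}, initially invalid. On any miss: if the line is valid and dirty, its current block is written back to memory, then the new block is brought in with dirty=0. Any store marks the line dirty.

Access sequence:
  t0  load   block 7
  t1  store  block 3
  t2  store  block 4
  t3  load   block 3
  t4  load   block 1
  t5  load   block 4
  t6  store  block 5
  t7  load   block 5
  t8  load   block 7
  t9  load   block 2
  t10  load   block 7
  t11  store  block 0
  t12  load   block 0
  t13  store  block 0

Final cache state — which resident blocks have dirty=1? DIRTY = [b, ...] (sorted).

0: R B7 -> L3 miss  d=-]
1: W B3 -> L3 miss  d=D]
2: W B4 -> L0 miss  d=D]
3: R B3 -> L3 hit  d=D]
4: R B1 -> L1 miss  d=-]
5: R B4 -> L0 hit  d=D]
6: W B5 -> L1 miss  d=D]
7: R B5 -> L1 hit  d=D]
8: R B7 -> L3 miss wb->B3  d=-]
9: R B2 -> L2 miss  d=-]
10: R B7 -> L3 hit  d=-]
11: W B0 -> L0 miss wb->B4  d=D]
12: R B0 -> L0 hit  d=D]
13: W B0 -> L0 hit  d=D]

DIRTY = [0, 5]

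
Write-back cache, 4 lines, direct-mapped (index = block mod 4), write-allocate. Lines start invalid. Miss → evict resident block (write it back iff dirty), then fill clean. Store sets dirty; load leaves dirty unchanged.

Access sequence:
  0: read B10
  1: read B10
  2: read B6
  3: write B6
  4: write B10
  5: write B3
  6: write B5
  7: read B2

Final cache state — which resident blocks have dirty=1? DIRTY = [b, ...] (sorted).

  0 | R B10 → L2 miss [-]
  1 | R B10 → L2 hit [-]
  2 | R B6 → L2 miss [-]
  3 | W B6 → L2 hit [D]
  4 | W B10 → L2 miss wb→B6 [D]
  5 | W B3 → L3 miss [D]
  6 | W B5 → L1 miss [D]
  7 | R B2 → L2 miss wb→B10 [-]

DIRTY = [3, 5]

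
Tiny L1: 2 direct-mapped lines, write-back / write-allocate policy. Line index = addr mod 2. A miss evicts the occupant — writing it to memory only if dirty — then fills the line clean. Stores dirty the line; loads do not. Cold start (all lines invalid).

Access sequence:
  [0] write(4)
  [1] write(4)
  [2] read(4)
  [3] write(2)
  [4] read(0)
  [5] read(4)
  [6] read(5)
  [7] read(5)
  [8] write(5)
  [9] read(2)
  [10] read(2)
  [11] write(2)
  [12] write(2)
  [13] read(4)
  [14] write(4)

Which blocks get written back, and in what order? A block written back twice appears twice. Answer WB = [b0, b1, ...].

WB = [4, 2, 2]

0: W B4 → L0 miss [D]
1: W B4 → L0 hit [D]
2: R B4 → L0 hit [D]
3: W B2 → L0 miss wb→B4 [D]
4: R B0 → L0 miss wb→B2 [-]
5: R B4 → L0 miss [-]
6: R B5 → L1 miss [-]
7: R B5 → L1 hit [-]
8: W B5 → L1 hit [D]
9: R B2 → L0 miss [-]
10: R B2 → L0 hit [-]
11: W B2 → L0 hit [D]
12: W B2 → L0 hit [D]
13: R B4 → L0 miss wb→B2 [-]
14: W B4 → L0 hit [D]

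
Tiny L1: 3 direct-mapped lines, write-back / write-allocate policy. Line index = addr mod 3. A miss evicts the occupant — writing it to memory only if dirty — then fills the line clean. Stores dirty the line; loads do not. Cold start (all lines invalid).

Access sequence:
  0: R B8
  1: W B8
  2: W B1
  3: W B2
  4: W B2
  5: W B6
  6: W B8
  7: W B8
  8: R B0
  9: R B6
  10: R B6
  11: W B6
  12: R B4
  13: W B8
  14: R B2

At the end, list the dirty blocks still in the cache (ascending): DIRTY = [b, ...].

0: R B8 -> L2 miss  d=-]
1: W B8 -> L2 hit  d=D]
2: W B1 -> L1 miss  d=D]
3: W B2 -> L2 miss wb->B8  d=D]
4: W B2 -> L2 hit  d=D]
5: W B6 -> L0 miss  d=D]
6: W B8 -> L2 miss wb->B2  d=D]
7: W B8 -> L2 hit  d=D]
8: R B0 -> L0 miss wb->B6  d=-]
9: R B6 -> L0 miss  d=-]
10: R B6 -> L0 hit  d=-]
11: W B6 -> L0 hit  d=D]
12: R B4 -> L1 miss wb->B1  d=-]
13: W B8 -> L2 hit  d=D]
14: R B2 -> L2 miss wb->B8  d=-]

DIRTY = [6]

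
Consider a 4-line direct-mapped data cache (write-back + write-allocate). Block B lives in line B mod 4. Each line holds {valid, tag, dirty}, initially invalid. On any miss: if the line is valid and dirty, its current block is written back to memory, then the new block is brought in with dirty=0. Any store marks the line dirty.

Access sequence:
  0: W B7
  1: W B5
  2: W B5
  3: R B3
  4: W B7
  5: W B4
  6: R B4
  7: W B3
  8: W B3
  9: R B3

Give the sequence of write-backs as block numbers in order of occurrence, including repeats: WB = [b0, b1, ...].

0: W B7 → L3 miss [D]
1: W B5 → L1 miss [D]
2: W B5 → L1 hit [D]
3: R B3 → L3 miss wb→B7 [-]
4: W B7 → L3 miss [D]
5: W B4 → L0 miss [D]
6: R B4 → L0 hit [D]
7: W B3 → L3 miss wb→B7 [D]
8: W B3 → L3 hit [D]
9: R B3 → L3 hit [D]

WB = [7, 7]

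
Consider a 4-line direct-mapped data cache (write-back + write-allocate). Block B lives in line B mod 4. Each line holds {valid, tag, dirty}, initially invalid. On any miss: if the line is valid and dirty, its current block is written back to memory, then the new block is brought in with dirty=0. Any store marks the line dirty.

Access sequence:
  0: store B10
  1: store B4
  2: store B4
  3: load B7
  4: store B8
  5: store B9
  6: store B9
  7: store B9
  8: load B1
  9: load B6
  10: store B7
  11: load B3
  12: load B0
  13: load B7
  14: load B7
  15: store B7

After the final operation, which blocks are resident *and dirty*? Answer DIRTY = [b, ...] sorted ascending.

DIRTY = [7]

  0 | W B10 → L2 miss [D]
  1 | W B4 → L0 miss [D]
  2 | W B4 → L0 hit [D]
  3 | R B7 → L3 miss [-]
  4 | W B8 → L0 miss wb→B4 [D]
  5 | W B9 → L1 miss [D]
  6 | W B9 → L1 hit [D]
  7 | W B9 → L1 hit [D]
  8 | R B1 → L1 miss wb→B9 [-]
  9 | R B6 → L2 miss wb→B10 [-]
  10 | W B7 → L3 hit [D]
  11 | R B3 → L3 miss wb→B7 [-]
  12 | R B0 → L0 miss wb→B8 [-]
  13 | R B7 → L3 miss [-]
  14 | R B7 → L3 hit [-]
  15 | W B7 → L3 hit [D]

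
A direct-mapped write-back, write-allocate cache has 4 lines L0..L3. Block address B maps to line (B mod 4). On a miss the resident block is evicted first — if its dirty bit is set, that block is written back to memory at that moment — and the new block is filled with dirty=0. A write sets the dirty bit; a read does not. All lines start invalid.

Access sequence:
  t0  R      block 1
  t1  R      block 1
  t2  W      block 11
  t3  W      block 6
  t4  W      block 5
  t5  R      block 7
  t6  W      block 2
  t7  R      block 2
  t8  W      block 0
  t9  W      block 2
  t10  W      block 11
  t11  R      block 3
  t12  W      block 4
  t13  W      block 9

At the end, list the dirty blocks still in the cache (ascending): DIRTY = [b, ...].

  0 | R B1 → L1 miss [-]
  1 | R B1 → L1 hit [-]
  2 | W B11 → L3 miss [D]
  3 | W B6 → L2 miss [D]
  4 | W B5 → L1 miss [D]
  5 | R B7 → L3 miss wb→B11 [-]
  6 | W B2 → L2 miss wb→B6 [D]
  7 | R B2 → L2 hit [D]
  8 | W B0 → L0 miss [D]
  9 | W B2 → L2 hit [D]
  10 | W B11 → L3 miss [D]
  11 | R B3 → L3 miss wb→B11 [-]
  12 | W B4 → L0 miss wb→B0 [D]
  13 | W B9 → L1 miss wb→B5 [D]

DIRTY = [2, 4, 9]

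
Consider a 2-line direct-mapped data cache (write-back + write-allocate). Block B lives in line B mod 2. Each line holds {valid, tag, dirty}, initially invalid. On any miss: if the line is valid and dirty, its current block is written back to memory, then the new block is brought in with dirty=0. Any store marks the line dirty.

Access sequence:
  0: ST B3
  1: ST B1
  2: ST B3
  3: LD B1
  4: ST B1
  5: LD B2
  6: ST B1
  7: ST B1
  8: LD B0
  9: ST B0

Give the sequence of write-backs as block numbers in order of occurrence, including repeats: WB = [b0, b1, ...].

WB = [3, 1, 3]

0: W B3 -> L1 miss  d=D]
1: W B1 -> L1 miss wb->B3  d=D]
2: W B3 -> L1 miss wb->B1  d=D]
3: R B1 -> L1 miss wb->B3  d=-]
4: W B1 -> L1 hit  d=D]
5: R B2 -> L0 miss  d=-]
6: W B1 -> L1 hit  d=D]
7: W B1 -> L1 hit  d=D]
8: R B0 -> L0 miss  d=-]
9: W B0 -> L0 hit  d=D]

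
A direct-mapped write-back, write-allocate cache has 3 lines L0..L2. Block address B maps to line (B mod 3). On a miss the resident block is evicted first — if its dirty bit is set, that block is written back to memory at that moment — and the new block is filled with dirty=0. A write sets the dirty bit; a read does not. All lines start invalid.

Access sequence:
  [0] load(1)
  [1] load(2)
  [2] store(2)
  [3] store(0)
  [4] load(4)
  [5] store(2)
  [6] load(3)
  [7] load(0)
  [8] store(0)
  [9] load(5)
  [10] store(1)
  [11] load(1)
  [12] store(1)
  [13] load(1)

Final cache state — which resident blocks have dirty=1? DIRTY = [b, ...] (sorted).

DIRTY = [0, 1]

  0 | R B1 → L1 miss [-]
  1 | R B2 → L2 miss [-]
  2 | W B2 → L2 hit [D]
  3 | W B0 → L0 miss [D]
  4 | R B4 → L1 miss [-]
  5 | W B2 → L2 hit [D]
  6 | R B3 → L0 miss wb→B0 [-]
  7 | R B0 → L0 miss [-]
  8 | W B0 → L0 hit [D]
  9 | R B5 → L2 miss wb→B2 [-]
  10 | W B1 → L1 miss [D]
  11 | R B1 → L1 hit [D]
  12 | W B1 → L1 hit [D]
  13 | R B1 → L1 hit [D]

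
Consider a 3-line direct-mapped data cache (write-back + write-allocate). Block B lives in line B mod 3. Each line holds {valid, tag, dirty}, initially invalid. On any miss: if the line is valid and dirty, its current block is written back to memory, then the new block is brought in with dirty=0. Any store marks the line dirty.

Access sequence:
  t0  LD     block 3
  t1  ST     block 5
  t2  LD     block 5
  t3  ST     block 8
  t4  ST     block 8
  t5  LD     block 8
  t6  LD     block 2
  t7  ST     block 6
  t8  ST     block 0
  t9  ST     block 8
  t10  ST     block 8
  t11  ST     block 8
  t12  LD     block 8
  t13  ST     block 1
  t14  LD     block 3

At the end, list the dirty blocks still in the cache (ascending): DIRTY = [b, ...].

0: R B3 → L0 miss [-]
1: W B5 → L2 miss [D]
2: R B5 → L2 hit [D]
3: W B8 → L2 miss wb→B5 [D]
4: W B8 → L2 hit [D]
5: R B8 → L2 hit [D]
6: R B2 → L2 miss wb→B8 [-]
7: W B6 → L0 miss [D]
8: W B0 → L0 miss wb→B6 [D]
9: W B8 → L2 miss [D]
10: W B8 → L2 hit [D]
11: W B8 → L2 hit [D]
12: R B8 → L2 hit [D]
13: W B1 → L1 miss [D]
14: R B3 → L0 miss wb→B0 [-]

DIRTY = [1, 8]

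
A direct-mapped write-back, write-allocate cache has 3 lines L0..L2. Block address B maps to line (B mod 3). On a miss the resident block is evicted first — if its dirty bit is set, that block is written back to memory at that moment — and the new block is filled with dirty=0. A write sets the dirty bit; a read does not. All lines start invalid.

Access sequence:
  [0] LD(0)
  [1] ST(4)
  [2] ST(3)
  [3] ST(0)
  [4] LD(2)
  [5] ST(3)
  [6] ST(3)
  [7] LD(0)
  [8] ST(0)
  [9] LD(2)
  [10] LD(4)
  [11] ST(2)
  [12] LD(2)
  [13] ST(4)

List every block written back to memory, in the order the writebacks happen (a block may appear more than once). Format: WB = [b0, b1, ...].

0: R B0 → L0 miss [-]
1: W B4 → L1 miss [D]
2: W B3 → L0 miss [D]
3: W B0 → L0 miss wb→B3 [D]
4: R B2 → L2 miss [-]
5: W B3 → L0 miss wb→B0 [D]
6: W B3 → L0 hit [D]
7: R B0 → L0 miss wb→B3 [-]
8: W B0 → L0 hit [D]
9: R B2 → L2 hit [-]
10: R B4 → L1 hit [D]
11: W B2 → L2 hit [D]
12: R B2 → L2 hit [D]
13: W B4 → L1 hit [D]

WB = [3, 0, 3]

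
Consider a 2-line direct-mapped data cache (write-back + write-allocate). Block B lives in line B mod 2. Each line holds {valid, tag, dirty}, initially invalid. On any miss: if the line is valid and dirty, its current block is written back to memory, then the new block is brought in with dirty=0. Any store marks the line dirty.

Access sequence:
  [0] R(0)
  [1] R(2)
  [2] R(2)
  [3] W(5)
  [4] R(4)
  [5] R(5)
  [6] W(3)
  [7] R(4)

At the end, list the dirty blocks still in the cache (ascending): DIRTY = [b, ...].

DIRTY = [3]

  0 | R B0 → L0 miss [-]
  1 | R B2 → L0 miss [-]
  2 | R B2 → L0 hit [-]
  3 | W B5 → L1 miss [D]
  4 | R B4 → L0 miss [-]
  5 | R B5 → L1 hit [D]
  6 | W B3 → L1 miss wb→B5 [D]
  7 | R B4 → L0 hit [-]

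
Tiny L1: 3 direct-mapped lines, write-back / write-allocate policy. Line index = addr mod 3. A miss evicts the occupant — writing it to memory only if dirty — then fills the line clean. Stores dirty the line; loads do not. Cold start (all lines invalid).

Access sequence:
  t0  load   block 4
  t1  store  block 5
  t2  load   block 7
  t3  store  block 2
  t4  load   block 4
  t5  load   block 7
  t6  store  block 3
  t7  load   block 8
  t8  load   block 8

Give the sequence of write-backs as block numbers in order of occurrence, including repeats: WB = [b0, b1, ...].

0: R B4 -> L1 miss  d=-]
1: W B5 -> L2 miss  d=D]
2: R B7 -> L1 miss  d=-]
3: W B2 -> L2 miss wb->B5  d=D]
4: R B4 -> L1 miss  d=-]
5: R B7 -> L1 miss  d=-]
6: W B3 -> L0 miss  d=D]
7: R B8 -> L2 miss wb->B2  d=-]
8: R B8 -> L2 hit  d=-]

WB = [5, 2]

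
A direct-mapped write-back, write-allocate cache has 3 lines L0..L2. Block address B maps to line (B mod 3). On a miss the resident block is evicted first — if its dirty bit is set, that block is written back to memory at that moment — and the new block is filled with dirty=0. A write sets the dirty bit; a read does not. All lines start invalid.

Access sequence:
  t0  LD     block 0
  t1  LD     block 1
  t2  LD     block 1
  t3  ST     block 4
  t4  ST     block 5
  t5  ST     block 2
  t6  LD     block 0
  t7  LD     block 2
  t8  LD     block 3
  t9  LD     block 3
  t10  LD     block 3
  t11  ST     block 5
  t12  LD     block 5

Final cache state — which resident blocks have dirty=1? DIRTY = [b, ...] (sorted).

  0 | R B0 → L0 miss [-]
  1 | R B1 → L1 miss [-]
  2 | R B1 → L1 hit [-]
  3 | W B4 → L1 miss [D]
  4 | W B5 → L2 miss [D]
  5 | W B2 → L2 miss wb→B5 [D]
  6 | R B0 → L0 hit [-]
  7 | R B2 → L2 hit [D]
  8 | R B3 → L0 miss [-]
  9 | R B3 → L0 hit [-]
  10 | R B3 → L0 hit [-]
  11 | W B5 → L2 miss wb→B2 [D]
  12 | R B5 → L2 hit [D]

DIRTY = [4, 5]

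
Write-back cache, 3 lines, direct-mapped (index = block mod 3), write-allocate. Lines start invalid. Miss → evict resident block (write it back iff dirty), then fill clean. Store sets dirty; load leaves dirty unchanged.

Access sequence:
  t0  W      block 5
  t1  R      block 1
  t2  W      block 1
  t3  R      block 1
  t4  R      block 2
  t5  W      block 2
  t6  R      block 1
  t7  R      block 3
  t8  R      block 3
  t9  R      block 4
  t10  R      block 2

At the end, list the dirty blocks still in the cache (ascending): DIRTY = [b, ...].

DIRTY = [2]

0: W B5 → L2 miss [D]
1: R B1 → L1 miss [-]
2: W B1 → L1 hit [D]
3: R B1 → L1 hit [D]
4: R B2 → L2 miss wb→B5 [-]
5: W B2 → L2 hit [D]
6: R B1 → L1 hit [D]
7: R B3 → L0 miss [-]
8: R B3 → L0 hit [-]
9: R B4 → L1 miss wb→B1 [-]
10: R B2 → L2 hit [D]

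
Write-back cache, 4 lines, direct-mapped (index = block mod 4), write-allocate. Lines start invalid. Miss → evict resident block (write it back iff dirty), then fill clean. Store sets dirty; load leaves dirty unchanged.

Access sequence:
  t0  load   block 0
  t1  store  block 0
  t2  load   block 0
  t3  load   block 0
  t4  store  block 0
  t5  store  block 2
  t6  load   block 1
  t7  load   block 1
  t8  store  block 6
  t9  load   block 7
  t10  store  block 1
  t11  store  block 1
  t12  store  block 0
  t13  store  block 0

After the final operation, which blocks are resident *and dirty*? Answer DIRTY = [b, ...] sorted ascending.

DIRTY = [0, 1, 6]

0: R B0 → L0 miss [-]
1: W B0 → L0 hit [D]
2: R B0 → L0 hit [D]
3: R B0 → L0 hit [D]
4: W B0 → L0 hit [D]
5: W B2 → L2 miss [D]
6: R B1 → L1 miss [-]
7: R B1 → L1 hit [-]
8: W B6 → L2 miss wb→B2 [D]
9: R B7 → L3 miss [-]
10: W B1 → L1 hit [D]
11: W B1 → L1 hit [D]
12: W B0 → L0 hit [D]
13: W B0 → L0 hit [D]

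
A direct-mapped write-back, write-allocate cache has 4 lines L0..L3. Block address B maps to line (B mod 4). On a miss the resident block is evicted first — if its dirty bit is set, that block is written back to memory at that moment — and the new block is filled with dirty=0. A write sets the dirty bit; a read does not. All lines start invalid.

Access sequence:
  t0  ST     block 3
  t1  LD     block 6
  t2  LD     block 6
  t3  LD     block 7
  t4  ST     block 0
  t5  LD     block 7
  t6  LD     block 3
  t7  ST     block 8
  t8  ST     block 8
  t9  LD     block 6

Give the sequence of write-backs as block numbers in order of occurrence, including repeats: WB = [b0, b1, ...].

0: W B3 -> L3 miss  d=D]
1: R B6 -> L2 miss  d=-]
2: R B6 -> L2 hit  d=-]
3: R B7 -> L3 miss wb->B3  d=-]
4: W B0 -> L0 miss  d=D]
5: R B7 -> L3 hit  d=-]
6: R B3 -> L3 miss  d=-]
7: W B8 -> L0 miss wb->B0  d=D]
8: W B8 -> L0 hit  d=D]
9: R B6 -> L2 hit  d=-]

WB = [3, 0]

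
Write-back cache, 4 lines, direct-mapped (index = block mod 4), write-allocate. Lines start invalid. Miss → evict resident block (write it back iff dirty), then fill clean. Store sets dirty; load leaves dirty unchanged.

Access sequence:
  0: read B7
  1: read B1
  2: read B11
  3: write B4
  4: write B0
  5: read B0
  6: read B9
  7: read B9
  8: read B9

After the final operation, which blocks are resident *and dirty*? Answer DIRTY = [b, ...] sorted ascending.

DIRTY = [0]

0: R B7 -> L3 miss  d=-]
1: R B1 -> L1 miss  d=-]
2: R B11 -> L3 miss  d=-]
3: W B4 -> L0 miss  d=D]
4: W B0 -> L0 miss wb->B4  d=D]
5: R B0 -> L0 hit  d=D]
6: R B9 -> L1 miss  d=-]
7: R B9 -> L1 hit  d=-]
8: R B9 -> L1 hit  d=-]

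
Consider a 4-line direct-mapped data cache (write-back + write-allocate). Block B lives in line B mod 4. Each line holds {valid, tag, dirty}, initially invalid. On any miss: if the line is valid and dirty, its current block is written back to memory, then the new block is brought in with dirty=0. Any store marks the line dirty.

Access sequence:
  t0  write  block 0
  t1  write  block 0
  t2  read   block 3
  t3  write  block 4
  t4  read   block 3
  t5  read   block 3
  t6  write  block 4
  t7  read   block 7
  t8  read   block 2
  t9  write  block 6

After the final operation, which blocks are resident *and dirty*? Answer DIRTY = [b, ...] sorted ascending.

DIRTY = [4, 6]

0: W B0 -> L0 miss  d=D]
1: W B0 -> L0 hit  d=D]
2: R B3 -> L3 miss  d=-]
3: W B4 -> L0 miss wb->B0  d=D]
4: R B3 -> L3 hit  d=-]
5: R B3 -> L3 hit  d=-]
6: W B4 -> L0 hit  d=D]
7: R B7 -> L3 miss  d=-]
8: R B2 -> L2 miss  d=-]
9: W B6 -> L2 miss  d=D]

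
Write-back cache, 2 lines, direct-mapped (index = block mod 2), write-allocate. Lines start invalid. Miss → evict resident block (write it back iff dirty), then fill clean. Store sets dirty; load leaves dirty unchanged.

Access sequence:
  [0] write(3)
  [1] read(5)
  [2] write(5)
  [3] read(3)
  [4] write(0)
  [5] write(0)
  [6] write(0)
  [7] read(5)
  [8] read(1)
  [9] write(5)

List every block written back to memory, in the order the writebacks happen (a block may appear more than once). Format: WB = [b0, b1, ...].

0: W B3 -> L1 miss  d=D]
1: R B5 -> L1 miss wb->B3  d=-]
2: W B5 -> L1 hit  d=D]
3: R B3 -> L1 miss wb->B5  d=-]
4: W B0 -> L0 miss  d=D]
5: W B0 -> L0 hit  d=D]
6: W B0 -> L0 hit  d=D]
7: R B5 -> L1 miss  d=-]
8: R B1 -> L1 miss  d=-]
9: W B5 -> L1 miss  d=D]

WB = [3, 5]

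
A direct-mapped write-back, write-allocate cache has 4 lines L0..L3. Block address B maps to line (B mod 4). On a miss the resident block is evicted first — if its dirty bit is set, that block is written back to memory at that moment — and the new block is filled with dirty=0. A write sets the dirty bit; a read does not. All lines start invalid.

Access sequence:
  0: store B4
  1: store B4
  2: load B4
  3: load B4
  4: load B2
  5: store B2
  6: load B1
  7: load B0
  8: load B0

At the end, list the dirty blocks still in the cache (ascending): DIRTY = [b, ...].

DIRTY = [2]

  0 | W B4 → L0 miss [D]
  1 | W B4 → L0 hit [D]
  2 | R B4 → L0 hit [D]
  3 | R B4 → L0 hit [D]
  4 | R B2 → L2 miss [-]
  5 | W B2 → L2 hit [D]
  6 | R B1 → L1 miss [-]
  7 | R B0 → L0 miss wb→B4 [-]
  8 | R B0 → L0 hit [-]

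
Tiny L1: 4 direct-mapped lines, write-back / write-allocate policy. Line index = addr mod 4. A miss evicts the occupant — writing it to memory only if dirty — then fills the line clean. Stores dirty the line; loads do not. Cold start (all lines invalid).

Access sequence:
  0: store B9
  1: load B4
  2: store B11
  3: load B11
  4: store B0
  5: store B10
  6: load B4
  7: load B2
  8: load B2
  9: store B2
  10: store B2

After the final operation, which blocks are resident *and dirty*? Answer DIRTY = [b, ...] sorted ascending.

0: W B9 -> L1 miss  d=D]
1: R B4 -> L0 miss  d=-]
2: W B11 -> L3 miss  d=D]
3: R B11 -> L3 hit  d=D]
4: W B0 -> L0 miss  d=D]
5: W B10 -> L2 miss  d=D]
6: R B4 -> L0 miss wb->B0  d=-]
7: R B2 -> L2 miss wb->B10  d=-]
8: R B2 -> L2 hit  d=-]
9: W B2 -> L2 hit  d=D]
10: W B2 -> L2 hit  d=D]

DIRTY = [2, 9, 11]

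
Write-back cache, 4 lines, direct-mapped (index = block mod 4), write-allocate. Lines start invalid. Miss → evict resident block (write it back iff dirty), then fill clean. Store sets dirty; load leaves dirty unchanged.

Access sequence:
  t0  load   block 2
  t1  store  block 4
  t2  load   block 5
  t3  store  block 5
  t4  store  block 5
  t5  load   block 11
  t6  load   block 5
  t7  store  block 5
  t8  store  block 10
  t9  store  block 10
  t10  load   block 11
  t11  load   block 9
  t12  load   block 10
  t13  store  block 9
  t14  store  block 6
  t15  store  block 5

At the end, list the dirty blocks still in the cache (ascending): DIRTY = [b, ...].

0: R B2 → L2 miss [-]
1: W B4 → L0 miss [D]
2: R B5 → L1 miss [-]
3: W B5 → L1 hit [D]
4: W B5 → L1 hit [D]
5: R B11 → L3 miss [-]
6: R B5 → L1 hit [D]
7: W B5 → L1 hit [D]
8: W B10 → L2 miss [D]
9: W B10 → L2 hit [D]
10: R B11 → L3 hit [-]
11: R B9 → L1 miss wb→B5 [-]
12: R B10 → L2 hit [D]
13: W B9 → L1 hit [D]
14: W B6 → L2 miss wb→B10 [D]
15: W B5 → L1 miss wb→B9 [D]

DIRTY = [4, 5, 6]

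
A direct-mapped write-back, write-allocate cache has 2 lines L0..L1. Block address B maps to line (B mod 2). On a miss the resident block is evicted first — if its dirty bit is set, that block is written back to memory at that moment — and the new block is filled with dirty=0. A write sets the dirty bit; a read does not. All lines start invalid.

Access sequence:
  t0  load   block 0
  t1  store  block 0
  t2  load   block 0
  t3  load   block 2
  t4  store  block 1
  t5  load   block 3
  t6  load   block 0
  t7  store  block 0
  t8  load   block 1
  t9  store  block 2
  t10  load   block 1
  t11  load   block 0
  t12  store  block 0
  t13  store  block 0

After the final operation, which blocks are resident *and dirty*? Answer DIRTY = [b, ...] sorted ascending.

0: R B0 -> L0 miss  d=-]
1: W B0 -> L0 hit  d=D]
2: R B0 -> L0 hit  d=D]
3: R B2 -> L0 miss wb->B0  d=-]
4: W B1 -> L1 miss  d=D]
5: R B3 -> L1 miss wb->B1  d=-]
6: R B0 -> L0 miss  d=-]
7: W B0 -> L0 hit  d=D]
8: R B1 -> L1 miss  d=-]
9: W B2 -> L0 miss wb->B0  d=D]
10: R B1 -> L1 hit  d=-]
11: R B0 -> L0 miss wb->B2  d=-]
12: W B0 -> L0 hit  d=D]
13: W B0 -> L0 hit  d=D]

DIRTY = [0]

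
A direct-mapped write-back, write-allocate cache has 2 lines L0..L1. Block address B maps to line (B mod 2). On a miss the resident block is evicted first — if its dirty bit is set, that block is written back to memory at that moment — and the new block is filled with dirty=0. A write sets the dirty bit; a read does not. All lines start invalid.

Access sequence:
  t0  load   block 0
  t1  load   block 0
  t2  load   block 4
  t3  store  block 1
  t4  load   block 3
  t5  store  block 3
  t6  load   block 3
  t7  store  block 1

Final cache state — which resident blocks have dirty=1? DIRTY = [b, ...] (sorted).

  0 | R B0 → L0 miss [-]
  1 | R B0 → L0 hit [-]
  2 | R B4 → L0 miss [-]
  3 | W B1 → L1 miss [D]
  4 | R B3 → L1 miss wb→B1 [-]
  5 | W B3 → L1 hit [D]
  6 | R B3 → L1 hit [D]
  7 | W B1 → L1 miss wb→B3 [D]

DIRTY = [1]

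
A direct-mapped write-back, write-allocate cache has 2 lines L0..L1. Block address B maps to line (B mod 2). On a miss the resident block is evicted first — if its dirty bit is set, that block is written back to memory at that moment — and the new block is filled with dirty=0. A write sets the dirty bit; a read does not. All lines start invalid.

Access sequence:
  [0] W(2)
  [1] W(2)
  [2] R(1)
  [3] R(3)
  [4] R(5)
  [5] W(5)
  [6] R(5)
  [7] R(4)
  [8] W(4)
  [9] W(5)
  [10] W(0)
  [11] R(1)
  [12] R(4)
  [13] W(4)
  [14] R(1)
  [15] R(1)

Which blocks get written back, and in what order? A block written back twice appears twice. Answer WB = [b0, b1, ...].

WB = [2, 4, 5, 0]

  0 | W B2 → L0 miss [D]
  1 | W B2 → L0 hit [D]
  2 | R B1 → L1 miss [-]
  3 | R B3 → L1 miss [-]
  4 | R B5 → L1 miss [-]
  5 | W B5 → L1 hit [D]
  6 | R B5 → L1 hit [D]
  7 | R B4 → L0 miss wb→B2 [-]
  8 | W B4 → L0 hit [D]
  9 | W B5 → L1 hit [D]
  10 | W B0 → L0 miss wb→B4 [D]
  11 | R B1 → L1 miss wb→B5 [-]
  12 | R B4 → L0 miss wb→B0 [-]
  13 | W B4 → L0 hit [D]
  14 | R B1 → L1 hit [-]
  15 | R B1 → L1 hit [-]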